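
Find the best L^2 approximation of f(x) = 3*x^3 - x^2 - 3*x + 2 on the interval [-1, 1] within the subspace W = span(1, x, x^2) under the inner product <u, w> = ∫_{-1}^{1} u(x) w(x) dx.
g(x) = -x^2 - 6*x/5 + 2

The best approximation g ∈ W is the orthogonal projection of f onto W. Writing g = a_0 + a_1 x + a_2 x^2, the coefficients solve the normal equations G · a = b where
  G_{ij} = <φ_i, φ_j> and b_i = <f, φ_i>, with φ_0 = 1, φ_1 = x, φ_2 = x^2.
G =
  [2, 0, 2/3]
  [0, 2/3, 0]
  [2/3, 0, 2/5],
b = (10/3, -4/5, 14/15).
Solving gives a_0 = 2, a_1 = -6/5, a_2 = -1, so
  g(x) = -x^2 - 6*x/5 + 2.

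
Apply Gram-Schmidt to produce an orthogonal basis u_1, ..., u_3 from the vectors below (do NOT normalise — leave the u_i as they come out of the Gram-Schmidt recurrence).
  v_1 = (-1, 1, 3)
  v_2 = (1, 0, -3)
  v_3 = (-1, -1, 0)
Orthogonal basis:
  u_1 = (-1, 1, 3)
  u_2 = (1/11, 10/11, -3/11)
  u_3 = (-9/10, 0, -3/10)

Apply the Gram-Schmidt recurrence
  u_1 = v_1
  u_i = v_i − Σ_{j<i} ((v_i · u_j) / (u_j · u_j)) · u_j.

Step by step this gives:
  u_1 = (-1, 1, 3)
  u_2 = (1/11, 10/11, -3/11)
  u_3 = (-9/10, 0, -3/10)

Orthogonality check:
  u_2 · u_1 = 0 (should be 0)
  u_3 · u_1 = 0 (should be 0)
  u_3 · u_2 = 0 (should be 0)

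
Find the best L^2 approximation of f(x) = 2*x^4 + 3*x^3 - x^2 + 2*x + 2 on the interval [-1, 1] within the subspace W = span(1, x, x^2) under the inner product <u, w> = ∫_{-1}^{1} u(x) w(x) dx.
g(x) = 5*x^2/7 + 19*x/5 + 64/35

The best approximation g ∈ W is the orthogonal projection of f onto W. Writing g = a_0 + a_1 x + a_2 x^2, the coefficients solve the normal equations G · a = b where
  G_{ij} = <φ_i, φ_j> and b_i = <f, φ_i>, with φ_0 = 1, φ_1 = x, φ_2 = x^2.
G =
  [2, 0, 2/3]
  [0, 2/3, 0]
  [2/3, 0, 2/5],
b = (62/15, 38/15, 158/105).
Solving gives a_0 = 64/35, a_1 = 19/5, a_2 = 5/7, so
  g(x) = 5*x^2/7 + 19*x/5 + 64/35.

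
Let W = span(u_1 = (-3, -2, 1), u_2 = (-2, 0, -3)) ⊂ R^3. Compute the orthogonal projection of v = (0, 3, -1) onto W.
proj_W(v) = (174/173, 200/173, -289/173)

Set up U = [u_1 | ... | u_2] ∈ R^(3×2). The projector onto W = col(U) is P = U (U^T U)^(-1) U^T.
Compute U^T U =
  [14, 3]
  [3, 13],
and U^T v = (-7, 3).
Solve U^T U · c = U^T v for the coefficients: c = (-100/173, 63/173). The projection is proj_W(v) = U c.
Check: (v - proj_W(v)) · u_1 = 0  (should be 0).
Check: (v - proj_W(v)) · u_2 = 0  (should be 0).
Result: proj_W(v) = (174/173, 200/173, -289/173).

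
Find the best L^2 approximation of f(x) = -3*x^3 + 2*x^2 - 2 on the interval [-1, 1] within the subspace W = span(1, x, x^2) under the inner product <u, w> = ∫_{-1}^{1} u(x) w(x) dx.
g(x) = 2*x^2 - 9*x/5 - 2

The best approximation g ∈ W is the orthogonal projection of f onto W. Writing g = a_0 + a_1 x + a_2 x^2, the coefficients solve the normal equations G · a = b where
  G_{ij} = <φ_i, φ_j> and b_i = <f, φ_i>, with φ_0 = 1, φ_1 = x, φ_2 = x^2.
G =
  [2, 0, 2/3]
  [0, 2/3, 0]
  [2/3, 0, 2/5],
b = (-8/3, -6/5, -8/15).
Solving gives a_0 = -2, a_1 = -9/5, a_2 = 2, so
  g(x) = 2*x^2 - 9*x/5 - 2.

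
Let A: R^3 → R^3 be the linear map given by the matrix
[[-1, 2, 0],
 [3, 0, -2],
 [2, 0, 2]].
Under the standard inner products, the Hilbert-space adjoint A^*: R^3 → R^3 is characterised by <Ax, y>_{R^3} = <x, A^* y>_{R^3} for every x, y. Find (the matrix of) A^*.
A^* = A^T =
[[-1, 3, 2],
 [2, 0, 0],
 [0, -2, 2]]

For real matrices with standard dot products, the defining identity <Ax, y> = <x, A^* y> gives (Ax)^T y = x^T (A^*) y, i.e. x^T A^T y = x^T (A^*) y. Since this holds for all x, y, we must have A^* = A^T. Therefore
A^* =
[[-1, 3, 2],
 [2, 0, 0],
 [0, -2, 2]].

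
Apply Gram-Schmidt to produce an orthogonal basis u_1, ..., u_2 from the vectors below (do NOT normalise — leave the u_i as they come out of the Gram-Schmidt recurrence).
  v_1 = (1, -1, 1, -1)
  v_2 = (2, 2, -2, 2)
Orthogonal basis:
  u_1 = (1, -1, 1, -1)
  u_2 = (3, 1, -1, 1)

Apply the Gram-Schmidt recurrence
  u_1 = v_1
  u_i = v_i − Σ_{j<i} ((v_i · u_j) / (u_j · u_j)) · u_j.

Step by step this gives:
  u_1 = (1, -1, 1, -1)
  u_2 = (3, 1, -1, 1)

Orthogonality check:
  u_2 · u_1 = 0 (should be 0)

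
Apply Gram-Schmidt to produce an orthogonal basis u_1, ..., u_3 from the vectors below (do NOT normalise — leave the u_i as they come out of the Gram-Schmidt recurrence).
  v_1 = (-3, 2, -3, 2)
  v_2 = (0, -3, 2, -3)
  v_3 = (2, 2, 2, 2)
Orthogonal basis:
  u_1 = (-3, 2, -3, 2)
  u_2 = (-27/13, -21/13, -1/13, -21/13)
  u_3 = (-25/31, 15/31, 45/31, 15/31)

Apply the Gram-Schmidt recurrence
  u_1 = v_1
  u_i = v_i − Σ_{j<i} ((v_i · u_j) / (u_j · u_j)) · u_j.

Step by step this gives:
  u_1 = (-3, 2, -3, 2)
  u_2 = (-27/13, -21/13, -1/13, -21/13)
  u_3 = (-25/31, 15/31, 45/31, 15/31)

Orthogonality check:
  u_2 · u_1 = 0 (should be 0)
  u_3 · u_1 = 0 (should be 0)
  u_3 · u_2 = 0 (should be 0)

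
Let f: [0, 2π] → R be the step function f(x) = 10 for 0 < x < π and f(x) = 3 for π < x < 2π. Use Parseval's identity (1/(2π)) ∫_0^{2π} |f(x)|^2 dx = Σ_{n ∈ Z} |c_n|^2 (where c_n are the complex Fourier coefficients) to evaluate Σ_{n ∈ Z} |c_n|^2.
Σ |c_n|^2 = 109/2

Parseval equates the L^2 energy of f (normalised by 1/(2π)) with the ℓ^2 sum of its Fourier coefficients: (1/(2π)) ∫_0^{2π} |f|^2 = Σ |c_n|^2.
Compute the left side: (1/(2π)) [∫_0^π 10^2 dx + ∫_π^{2π} 3^2 dx] = (1/(2π)) · (100π + 9π) = (100 + 9)/2 = 109/2.
So Σ_{n ∈ Z} |c_n|^2 = 109/2.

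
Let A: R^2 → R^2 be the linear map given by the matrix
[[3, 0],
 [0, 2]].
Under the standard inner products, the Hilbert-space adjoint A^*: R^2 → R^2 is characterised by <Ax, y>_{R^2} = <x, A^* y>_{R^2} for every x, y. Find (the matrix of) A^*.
A^* = A^T =
[[3, 0],
 [0, 2]]

For real matrices with standard dot products, the defining identity <Ax, y> = <x, A^* y> gives (Ax)^T y = x^T (A^*) y, i.e. x^T A^T y = x^T (A^*) y. Since this holds for all x, y, we must have A^* = A^T. Therefore
A^* =
[[3, 0],
 [0, 2]].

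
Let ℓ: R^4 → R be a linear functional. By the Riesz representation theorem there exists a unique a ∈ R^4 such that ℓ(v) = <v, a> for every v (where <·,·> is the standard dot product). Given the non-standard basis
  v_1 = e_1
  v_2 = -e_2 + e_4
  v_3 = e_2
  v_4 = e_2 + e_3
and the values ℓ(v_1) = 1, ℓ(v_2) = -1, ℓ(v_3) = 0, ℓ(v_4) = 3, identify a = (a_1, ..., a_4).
a = (1, 0, 3, -1)

Write a = (a_1, ..., a_4) in the standard basis. For each basis vector v_i, ℓ(v_i) = <v_i, a> is a linear equation in the a_j's. Collect the n equations into a matrix system V a = ℓ, where row i of V is v_i (expressed in the standard basis). Since V is invertible (lower-triangular with 1s on the diagonal, up to permutation), solve by back-substitution:
  V =
[[1, 0, 0, 0],
 [0, -1, 0, 1],
 [0, 1, 0, 0],
 [0, 1, 1, 0]]
  V a = (1, -1, 0, 3)
Solving gives a = (1, 0, 3, -1).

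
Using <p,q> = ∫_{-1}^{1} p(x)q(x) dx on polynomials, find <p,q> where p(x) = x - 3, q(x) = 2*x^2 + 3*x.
<p,q> = -2

Expand the product: p(x)·q(x) = 2*x^3 - 3*x^2 - 9*x.
∫_{-1}^{1} of each monomial x^k gives [2/(k+1) if k even, 0 if k odd]. Integrating term-by-term (or equivalently evaluating the antiderivative F(x) = x^4/2 - x^3 - 9*x^2/2 at the endpoints):
  F(1) − F(−1) = -5 − (-3) = -2.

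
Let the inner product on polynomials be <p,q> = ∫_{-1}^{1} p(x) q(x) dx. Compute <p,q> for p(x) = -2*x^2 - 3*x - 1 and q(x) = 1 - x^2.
<p,q> = -28/15

Expand the product: p(x)·q(x) = 2*x^4 + 3*x^3 - x^2 - 3*x - 1.
∫_{-1}^{1} of each monomial x^k gives [2/(k+1) if k even, 0 if k odd]. Integrating term-by-term (or equivalently evaluating the antiderivative F(x) = 2*x^5/5 + 3*x^4/4 - x^3/3 - 3*x^2/2 - x at the endpoints):
  F(1) − F(−1) = -101/60 − (11/60) = -28/15.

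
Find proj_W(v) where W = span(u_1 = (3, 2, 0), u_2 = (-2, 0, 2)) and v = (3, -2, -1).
proj_W(v) = (31/17, -4/17, -37/17)

Set up U = [u_1 | ... | u_2] ∈ R^(3×2). The projector onto W = col(U) is P = U (U^T U)^(-1) U^T.
Compute U^T U =
  [13, -6]
  [-6, 8],
and U^T v = (5, -8).
Solve U^T U · c = U^T v for the coefficients: c = (-2/17, -37/34). The projection is proj_W(v) = U c.
Check: (v - proj_W(v)) · u_1 = 0  (should be 0).
Check: (v - proj_W(v)) · u_2 = 0  (should be 0).
Result: proj_W(v) = (31/17, -4/17, -37/17).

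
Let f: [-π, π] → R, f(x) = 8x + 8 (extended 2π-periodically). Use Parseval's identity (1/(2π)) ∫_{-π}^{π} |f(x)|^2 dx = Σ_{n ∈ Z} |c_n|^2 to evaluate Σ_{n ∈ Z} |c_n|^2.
Σ |c_n|^2 = 64π^2/3 + 64

Expand and integrate term by term over [-π, π]:
  ∫ (8x)^2 dx = 64·(2π^3/3); ∫ 2·8·(8)·x dx = 0 (odd integrand); ∫ 8^2 dx = 64·2π.
So (1/(2π)) ∫_{-π}^{π} (8x + 8)^2 dx = 64π^2/3 + 64 = 64π^2/3 + 64.
Parseval ⇒ Σ |c_n|^2 = 64π^2/3 + 64.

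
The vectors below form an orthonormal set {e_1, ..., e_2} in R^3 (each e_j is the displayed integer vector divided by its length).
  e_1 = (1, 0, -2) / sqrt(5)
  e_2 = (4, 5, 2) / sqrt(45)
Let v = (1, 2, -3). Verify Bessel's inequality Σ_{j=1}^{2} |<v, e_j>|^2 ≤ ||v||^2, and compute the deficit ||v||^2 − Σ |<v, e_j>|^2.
Σ |<v, e_j>|^2 = 101/9; ||v||^2 = 14; deficit = 25/9

Write each e_j = u_j / sqrt(<u_j, u_j>) where u_j is the displayed integer vector. Then <v, e_j> = <v, u_j> / sqrt(<u_j, u_j>), so |<v, e_j>|^2 = <v, u_j>^2 / <u_j, u_j>.
Coefficients: <v, e_1> = 7/sqrt(5), <v, e_2> = 8/sqrt(45).
Square and sum: Σ |<v, e_j>|^2 = 101/9.
Compute ||v||^2 = v·v = 14.
Deficit = 14 − 101/9 = 25/9 ≥ 0, confirming Bessel's inequality. (The deficit equals ||v − Σ <v,e_j> e_j||^2, the squared distance from v to span{e_j}.)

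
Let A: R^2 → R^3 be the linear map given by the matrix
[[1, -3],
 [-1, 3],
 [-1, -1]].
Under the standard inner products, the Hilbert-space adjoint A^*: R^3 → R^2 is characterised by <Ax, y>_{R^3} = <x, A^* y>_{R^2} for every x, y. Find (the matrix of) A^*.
A^* = A^T =
[[1, -1, -1],
 [-3, 3, -1]]

For real matrices with standard dot products, the defining identity <Ax, y> = <x, A^* y> gives (Ax)^T y = x^T (A^*) y, i.e. x^T A^T y = x^T (A^*) y. Since this holds for all x, y, we must have A^* = A^T. Therefore
A^* =
[[1, -1, -1],
 [-3, 3, -1]].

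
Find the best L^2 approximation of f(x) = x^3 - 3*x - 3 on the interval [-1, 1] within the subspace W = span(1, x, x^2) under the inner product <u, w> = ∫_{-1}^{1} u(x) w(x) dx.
g(x) = -12*x/5 - 3

The best approximation g ∈ W is the orthogonal projection of f onto W. Writing g = a_0 + a_1 x + a_2 x^2, the coefficients solve the normal equations G · a = b where
  G_{ij} = <φ_i, φ_j> and b_i = <f, φ_i>, with φ_0 = 1, φ_1 = x, φ_2 = x^2.
G =
  [2, 0, 2/3]
  [0, 2/3, 0]
  [2/3, 0, 2/5],
b = (-6, -8/5, -2).
Solving gives a_0 = -3, a_1 = -12/5, a_2 = 0, so
  g(x) = -12*x/5 - 3.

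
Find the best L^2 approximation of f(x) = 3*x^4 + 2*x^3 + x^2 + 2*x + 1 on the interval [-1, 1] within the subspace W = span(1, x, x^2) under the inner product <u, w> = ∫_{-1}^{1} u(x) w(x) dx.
g(x) = 25*x^2/7 + 16*x/5 + 26/35

The best approximation g ∈ W is the orthogonal projection of f onto W. Writing g = a_0 + a_1 x + a_2 x^2, the coefficients solve the normal equations G · a = b where
  G_{ij} = <φ_i, φ_j> and b_i = <f, φ_i>, with φ_0 = 1, φ_1 = x, φ_2 = x^2.
G =
  [2, 0, 2/3]
  [0, 2/3, 0]
  [2/3, 0, 2/5],
b = (58/15, 32/15, 202/105).
Solving gives a_0 = 26/35, a_1 = 16/5, a_2 = 25/7, so
  g(x) = 25*x^2/7 + 16*x/5 + 26/35.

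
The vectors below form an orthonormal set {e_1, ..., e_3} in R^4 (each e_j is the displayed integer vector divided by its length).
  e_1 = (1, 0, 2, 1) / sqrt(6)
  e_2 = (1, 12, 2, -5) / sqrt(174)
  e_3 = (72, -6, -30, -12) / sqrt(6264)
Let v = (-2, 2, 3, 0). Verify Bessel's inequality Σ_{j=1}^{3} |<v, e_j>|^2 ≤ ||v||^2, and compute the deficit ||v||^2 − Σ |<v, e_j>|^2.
Σ |<v, e_j>|^2 = 101/6; ||v||^2 = 17; deficit = 1/6

Write each e_j = u_j / sqrt(<u_j, u_j>) where u_j is the displayed integer vector. Then <v, e_j> = <v, u_j> / sqrt(<u_j, u_j>), so |<v, e_j>|^2 = <v, u_j>^2 / <u_j, u_j>.
Coefficients: <v, e_1> = 4/sqrt(6), <v, e_2> = 28/sqrt(174), <v, e_3> = -246/sqrt(6264).
Square and sum: Σ |<v, e_j>|^2 = 101/6.
Compute ||v||^2 = v·v = 17.
Deficit = 17 − 101/6 = 1/6 ≥ 0, confirming Bessel's inequality. (The deficit equals ||v − Σ <v,e_j> e_j||^2, the squared distance from v to span{e_j}.)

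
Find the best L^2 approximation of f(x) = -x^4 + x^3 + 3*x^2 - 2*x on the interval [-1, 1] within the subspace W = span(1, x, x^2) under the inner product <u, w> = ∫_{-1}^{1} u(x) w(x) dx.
g(x) = 15*x^2/7 - 7*x/5 + 3/35

The best approximation g ∈ W is the orthogonal projection of f onto W. Writing g = a_0 + a_1 x + a_2 x^2, the coefficients solve the normal equations G · a = b where
  G_{ij} = <φ_i, φ_j> and b_i = <f, φ_i>, with φ_0 = 1, φ_1 = x, φ_2 = x^2.
G =
  [2, 0, 2/3]
  [0, 2/3, 0]
  [2/3, 0, 2/5],
b = (8/5, -14/15, 32/35).
Solving gives a_0 = 3/35, a_1 = -7/5, a_2 = 15/7, so
  g(x) = 15*x^2/7 - 7*x/5 + 3/35.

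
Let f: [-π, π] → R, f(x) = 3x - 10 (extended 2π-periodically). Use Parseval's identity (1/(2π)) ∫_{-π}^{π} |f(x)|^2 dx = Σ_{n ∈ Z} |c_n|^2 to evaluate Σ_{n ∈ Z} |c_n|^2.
Σ |c_n|^2 = 3π^2 + 100

Expand and integrate term by term over [-π, π]:
  ∫ (3x)^2 dx = 9·(2π^3/3); ∫ 2·3·(-10)·x dx = 0 (odd integrand); ∫ (-10)^2 dx = 100·2π.
So (1/(2π)) ∫_{-π}^{π} (3x - 10)^2 dx = 9π^2/3 + 100 = 3π^2 + 100.
Parseval ⇒ Σ |c_n|^2 = 3π^2 + 100.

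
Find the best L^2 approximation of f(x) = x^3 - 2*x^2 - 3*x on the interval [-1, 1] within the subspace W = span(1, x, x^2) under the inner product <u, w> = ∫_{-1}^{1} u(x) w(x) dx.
g(x) = -2*x^2 - 12*x/5

The best approximation g ∈ W is the orthogonal projection of f onto W. Writing g = a_0 + a_1 x + a_2 x^2, the coefficients solve the normal equations G · a = b where
  G_{ij} = <φ_i, φ_j> and b_i = <f, φ_i>, with φ_0 = 1, φ_1 = x, φ_2 = x^2.
G =
  [2, 0, 2/3]
  [0, 2/3, 0]
  [2/3, 0, 2/5],
b = (-4/3, -8/5, -4/5).
Solving gives a_0 = 0, a_1 = -12/5, a_2 = -2, so
  g(x) = -2*x^2 - 12*x/5.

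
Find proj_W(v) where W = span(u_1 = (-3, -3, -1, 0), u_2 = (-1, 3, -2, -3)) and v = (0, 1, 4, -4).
proj_W(v) = (294/421, 714/421, -77/421, -315/421)

Set up U = [u_1 | ... | u_2] ∈ R^(4×2). The projector onto W = col(U) is P = U (U^T U)^(-1) U^T.
Compute U^T U =
  [19, -4]
  [-4, 23],
and U^T v = (-7, 7).
Solve U^T U · c = U^T v for the coefficients: c = (-133/421, 105/421). The projection is proj_W(v) = U c.
Check: (v - proj_W(v)) · u_1 = 0  (should be 0).
Check: (v - proj_W(v)) · u_2 = 0  (should be 0).
Result: proj_W(v) = (294/421, 714/421, -77/421, -315/421).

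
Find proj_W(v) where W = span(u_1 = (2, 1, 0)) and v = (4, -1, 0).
proj_W(v) = (14/5, 7/5, 0)

Set up U = [u_1 | ... | u_1] ∈ R^(3×1). The projector onto W = col(U) is P = U (U^T U)^(-1) U^T.
Compute U^T U =
  [5],
and U^T v = (7).
Solve U^T U · c = U^T v for the coefficients: c = (7/5). The projection is proj_W(v) = U c.
Check: (v - proj_W(v)) · u_1 = 0  (should be 0).
Result: proj_W(v) = (14/5, 7/5, 0).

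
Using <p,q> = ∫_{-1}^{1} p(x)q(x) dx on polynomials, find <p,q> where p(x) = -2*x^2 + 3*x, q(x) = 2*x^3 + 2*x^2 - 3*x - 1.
<p,q> = -58/15

Expand the product: p(x)·q(x) = -4*x^5 + 2*x^4 + 12*x^3 - 7*x^2 - 3*x.
∫_{-1}^{1} of each monomial x^k gives [2/(k+1) if k even, 0 if k odd]. Integrating term-by-term (or equivalently evaluating the antiderivative F(x) = -2*x^6/3 + 2*x^5/5 + 3*x^4 - 7*x^3/3 - 3*x^2/2 at the endpoints):
  F(1) − F(−1) = -11/10 − (83/30) = -58/15.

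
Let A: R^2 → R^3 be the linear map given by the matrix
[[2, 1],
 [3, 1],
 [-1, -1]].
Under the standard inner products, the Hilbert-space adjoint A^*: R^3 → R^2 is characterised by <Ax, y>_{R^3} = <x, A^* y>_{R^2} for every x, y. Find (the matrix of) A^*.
A^* = A^T =
[[2, 3, -1],
 [1, 1, -1]]

For real matrices with standard dot products, the defining identity <Ax, y> = <x, A^* y> gives (Ax)^T y = x^T (A^*) y, i.e. x^T A^T y = x^T (A^*) y. Since this holds for all x, y, we must have A^* = A^T. Therefore
A^* =
[[2, 3, -1],
 [1, 1, -1]].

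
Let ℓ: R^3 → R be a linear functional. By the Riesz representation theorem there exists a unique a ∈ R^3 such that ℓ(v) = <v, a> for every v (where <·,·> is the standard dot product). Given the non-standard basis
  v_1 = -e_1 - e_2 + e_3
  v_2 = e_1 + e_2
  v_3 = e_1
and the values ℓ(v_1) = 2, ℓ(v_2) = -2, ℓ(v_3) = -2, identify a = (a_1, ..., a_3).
a = (-2, 0, 0)

Write a = (a_1, ..., a_3) in the standard basis. For each basis vector v_i, ℓ(v_i) = <v_i, a> is a linear equation in the a_j's. Collect the n equations into a matrix system V a = ℓ, where row i of V is v_i (expressed in the standard basis). Since V is invertible (lower-triangular with 1s on the diagonal, up to permutation), solve by back-substitution:
  V =
[[-1, -1, 1],
 [1, 1, 0],
 [1, 0, 0]]
  V a = (2, -2, -2)
Solving gives a = (-2, 0, 0).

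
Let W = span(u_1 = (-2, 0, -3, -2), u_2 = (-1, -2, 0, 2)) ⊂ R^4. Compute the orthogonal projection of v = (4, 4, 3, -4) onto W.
proj_W(v) = (600/149, 716/149, 363/149, -474/149)

Set up U = [u_1 | ... | u_2] ∈ R^(4×2). The projector onto W = col(U) is P = U (U^T U)^(-1) U^T.
Compute U^T U =
  [17, -2]
  [-2, 9],
and U^T v = (-9, -20).
Solve U^T U · c = U^T v for the coefficients: c = (-121/149, -358/149). The projection is proj_W(v) = U c.
Check: (v - proj_W(v)) · u_1 = 0  (should be 0).
Check: (v - proj_W(v)) · u_2 = 0  (should be 0).
Result: proj_W(v) = (600/149, 716/149, 363/149, -474/149).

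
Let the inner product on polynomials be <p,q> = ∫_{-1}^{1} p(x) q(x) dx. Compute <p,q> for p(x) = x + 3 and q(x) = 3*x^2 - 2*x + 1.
<p,q> = 32/3

Expand the product: p(x)·q(x) = 3*x^3 + 7*x^2 - 5*x + 3.
∫_{-1}^{1} of each monomial x^k gives [2/(k+1) if k even, 0 if k odd]. Integrating term-by-term (or equivalently evaluating the antiderivative F(x) = 3*x^4/4 + 7*x^3/3 - 5*x^2/2 + 3*x at the endpoints):
  F(1) − F(−1) = 43/12 − (-85/12) = 32/3.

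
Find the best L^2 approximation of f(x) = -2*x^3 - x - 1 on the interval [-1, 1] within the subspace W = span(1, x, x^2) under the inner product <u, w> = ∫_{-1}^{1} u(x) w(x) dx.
g(x) = -11*x/5 - 1

The best approximation g ∈ W is the orthogonal projection of f onto W. Writing g = a_0 + a_1 x + a_2 x^2, the coefficients solve the normal equations G · a = b where
  G_{ij} = <φ_i, φ_j> and b_i = <f, φ_i>, with φ_0 = 1, φ_1 = x, φ_2 = x^2.
G =
  [2, 0, 2/3]
  [0, 2/3, 0]
  [2/3, 0, 2/5],
b = (-2, -22/15, -2/3).
Solving gives a_0 = -1, a_1 = -11/5, a_2 = 0, so
  g(x) = -11*x/5 - 1.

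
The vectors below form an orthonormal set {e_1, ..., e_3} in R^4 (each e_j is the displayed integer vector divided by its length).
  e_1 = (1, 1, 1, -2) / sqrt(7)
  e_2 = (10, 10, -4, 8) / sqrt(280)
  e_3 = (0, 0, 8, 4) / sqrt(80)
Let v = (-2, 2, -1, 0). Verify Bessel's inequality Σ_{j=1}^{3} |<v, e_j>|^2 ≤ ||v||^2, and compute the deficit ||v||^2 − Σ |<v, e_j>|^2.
Σ |<v, e_j>|^2 = 1; ||v||^2 = 9; deficit = 8

Write each e_j = u_j / sqrt(<u_j, u_j>) where u_j is the displayed integer vector. Then <v, e_j> = <v, u_j> / sqrt(<u_j, u_j>), so |<v, e_j>|^2 = <v, u_j>^2 / <u_j, u_j>.
Coefficients: <v, e_1> = -1/sqrt(7), <v, e_2> = 4/sqrt(280), <v, e_3> = -8/sqrt(80).
Square and sum: Σ |<v, e_j>|^2 = 1.
Compute ||v||^2 = v·v = 9.
Deficit = 9 − 1 = 8 ≥ 0, confirming Bessel's inequality. (The deficit equals ||v − Σ <v,e_j> e_j||^2, the squared distance from v to span{e_j}.)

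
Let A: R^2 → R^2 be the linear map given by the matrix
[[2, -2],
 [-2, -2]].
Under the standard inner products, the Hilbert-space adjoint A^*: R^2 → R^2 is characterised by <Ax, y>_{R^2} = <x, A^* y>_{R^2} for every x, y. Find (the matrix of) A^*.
A^* = A^T =
[[2, -2],
 [-2, -2]]

For real matrices with standard dot products, the defining identity <Ax, y> = <x, A^* y> gives (Ax)^T y = x^T (A^*) y, i.e. x^T A^T y = x^T (A^*) y. Since this holds for all x, y, we must have A^* = A^T. Therefore
A^* =
[[2, -2],
 [-2, -2]].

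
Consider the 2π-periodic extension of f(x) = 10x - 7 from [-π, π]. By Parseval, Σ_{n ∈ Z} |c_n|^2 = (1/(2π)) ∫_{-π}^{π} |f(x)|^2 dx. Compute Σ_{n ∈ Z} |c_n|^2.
Σ |c_n|^2 = 100π^2/3 + 49

Expand and integrate term by term over [-π, π]:
  ∫ (10x)^2 dx = 100·(2π^3/3); ∫ 2·10·(-7)·x dx = 0 (odd integrand); ∫ (-7)^2 dx = 49·2π.
So (1/(2π)) ∫_{-π}^{π} (10x - 7)^2 dx = 100π^2/3 + 49 = 100π^2/3 + 49.
Parseval ⇒ Σ |c_n|^2 = 100π^2/3 + 49.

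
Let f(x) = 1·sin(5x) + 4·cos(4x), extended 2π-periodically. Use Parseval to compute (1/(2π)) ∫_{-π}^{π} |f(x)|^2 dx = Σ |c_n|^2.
Σ |c_n|^2 = 17/2

Expand |f|^2 and use orthogonality of {sin(nx), cos(mx)} on [-π, π]:
  ∫_{-π}^{π} sin(nx)^2 dx = π, ∫ cos(mx)^2 dx = π, and cross terms integrate to 0.
So ∫_{-π}^{π} f(x)^2 dx = 1^2 · π + 4^2 · π = (1 + 16)π.
Divide by 2π: (1 + 16)/2 = 17/2.
By Parseval, this equals Σ |c_n|^2.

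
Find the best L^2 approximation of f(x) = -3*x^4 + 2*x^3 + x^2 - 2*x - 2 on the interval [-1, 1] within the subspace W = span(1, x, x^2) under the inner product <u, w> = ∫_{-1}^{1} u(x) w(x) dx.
g(x) = -11*x^2/7 - 4*x/5 - 61/35

The best approximation g ∈ W is the orthogonal projection of f onto W. Writing g = a_0 + a_1 x + a_2 x^2, the coefficients solve the normal equations G · a = b where
  G_{ij} = <φ_i, φ_j> and b_i = <f, φ_i>, with φ_0 = 1, φ_1 = x, φ_2 = x^2.
G =
  [2, 0, 2/3]
  [0, 2/3, 0]
  [2/3, 0, 2/5],
b = (-68/15, -8/15, -188/105).
Solving gives a_0 = -61/35, a_1 = -4/5, a_2 = -11/7, so
  g(x) = -11*x^2/7 - 4*x/5 - 61/35.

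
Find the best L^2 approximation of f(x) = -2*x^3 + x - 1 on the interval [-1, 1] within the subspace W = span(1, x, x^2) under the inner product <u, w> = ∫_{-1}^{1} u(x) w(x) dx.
g(x) = -x/5 - 1

The best approximation g ∈ W is the orthogonal projection of f onto W. Writing g = a_0 + a_1 x + a_2 x^2, the coefficients solve the normal equations G · a = b where
  G_{ij} = <φ_i, φ_j> and b_i = <f, φ_i>, with φ_0 = 1, φ_1 = x, φ_2 = x^2.
G =
  [2, 0, 2/3]
  [0, 2/3, 0]
  [2/3, 0, 2/5],
b = (-2, -2/15, -2/3).
Solving gives a_0 = -1, a_1 = -1/5, a_2 = 0, so
  g(x) = -x/5 - 1.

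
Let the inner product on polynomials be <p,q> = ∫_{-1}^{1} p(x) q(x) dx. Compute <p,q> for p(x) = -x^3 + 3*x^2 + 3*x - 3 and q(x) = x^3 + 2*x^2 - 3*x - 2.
<p,q> = 88/35

Expand the product: p(x)·q(x) = -x^6 + x^5 + 12*x^4 - 4*x^3 - 21*x^2 + 3*x + 6.
∫_{-1}^{1} of each monomial x^k gives [2/(k+1) if k even, 0 if k odd]. Integrating term-by-term (or equivalently evaluating the antiderivative F(x) = -x^7/7 + x^6/6 + 12*x^5/5 - x^4 - 7*x^3 + 3*x^2/2 + 6*x at the endpoints):
  F(1) − F(−1) = 202/105 − (-62/105) = 88/35.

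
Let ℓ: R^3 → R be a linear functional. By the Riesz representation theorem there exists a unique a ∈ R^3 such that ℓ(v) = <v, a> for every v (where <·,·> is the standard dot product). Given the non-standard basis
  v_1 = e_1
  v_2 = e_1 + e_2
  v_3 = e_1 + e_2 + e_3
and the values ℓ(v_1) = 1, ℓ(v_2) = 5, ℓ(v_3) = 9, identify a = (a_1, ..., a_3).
a = (1, 4, 4)

Write a = (a_1, ..., a_3) in the standard basis. For each basis vector v_i, ℓ(v_i) = <v_i, a> is a linear equation in the a_j's. Collect the n equations into a matrix system V a = ℓ, where row i of V is v_i (expressed in the standard basis). Since V is invertible (lower-triangular with 1s on the diagonal, up to permutation), solve by back-substitution:
  V =
[[1, 0, 0],
 [1, 1, 0],
 [1, 1, 1]]
  V a = (1, 5, 9)
Solving gives a = (1, 4, 4).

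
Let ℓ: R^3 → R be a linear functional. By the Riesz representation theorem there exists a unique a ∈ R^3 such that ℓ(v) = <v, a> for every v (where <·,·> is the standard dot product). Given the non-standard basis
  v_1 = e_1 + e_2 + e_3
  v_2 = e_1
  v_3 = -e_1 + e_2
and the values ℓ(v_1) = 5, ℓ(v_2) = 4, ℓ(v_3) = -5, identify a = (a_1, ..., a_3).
a = (4, -1, 2)

Write a = (a_1, ..., a_3) in the standard basis. For each basis vector v_i, ℓ(v_i) = <v_i, a> is a linear equation in the a_j's. Collect the n equations into a matrix system V a = ℓ, where row i of V is v_i (expressed in the standard basis). Since V is invertible (lower-triangular with 1s on the diagonal, up to permutation), solve by back-substitution:
  V =
[[1, 1, 1],
 [1, 0, 0],
 [-1, 1, 0]]
  V a = (5, 4, -5)
Solving gives a = (4, -1, 2).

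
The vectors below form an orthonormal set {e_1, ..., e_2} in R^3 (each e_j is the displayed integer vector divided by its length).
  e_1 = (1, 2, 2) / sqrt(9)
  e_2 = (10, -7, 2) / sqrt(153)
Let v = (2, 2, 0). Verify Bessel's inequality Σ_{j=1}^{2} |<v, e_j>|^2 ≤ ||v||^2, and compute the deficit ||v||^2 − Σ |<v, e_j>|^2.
Σ |<v, e_j>|^2 = 72/17; ||v||^2 = 8; deficit = 64/17

Write each e_j = u_j / sqrt(<u_j, u_j>) where u_j is the displayed integer vector. Then <v, e_j> = <v, u_j> / sqrt(<u_j, u_j>), so |<v, e_j>|^2 = <v, u_j>^2 / <u_j, u_j>.
Coefficients: <v, e_1> = 6/sqrt(9), <v, e_2> = 6/sqrt(153).
Square and sum: Σ |<v, e_j>|^2 = 72/17.
Compute ||v||^2 = v·v = 8.
Deficit = 8 − 72/17 = 64/17 ≥ 0, confirming Bessel's inequality. (The deficit equals ||v − Σ <v,e_j> e_j||^2, the squared distance from v to span{e_j}.)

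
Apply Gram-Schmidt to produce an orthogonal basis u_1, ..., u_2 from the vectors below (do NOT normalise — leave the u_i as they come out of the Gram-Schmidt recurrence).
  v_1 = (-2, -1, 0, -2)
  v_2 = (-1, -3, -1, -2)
Orthogonal basis:
  u_1 = (-2, -1, 0, -2)
  u_2 = (1, -2, -1, 0)

Apply the Gram-Schmidt recurrence
  u_1 = v_1
  u_i = v_i − Σ_{j<i} ((v_i · u_j) / (u_j · u_j)) · u_j.

Step by step this gives:
  u_1 = (-2, -1, 0, -2)
  u_2 = (1, -2, -1, 0)

Orthogonality check:
  u_2 · u_1 = 0 (should be 0)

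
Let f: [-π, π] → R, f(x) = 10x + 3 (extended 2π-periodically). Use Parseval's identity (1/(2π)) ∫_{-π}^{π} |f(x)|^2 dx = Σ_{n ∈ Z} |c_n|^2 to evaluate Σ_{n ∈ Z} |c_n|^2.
Σ |c_n|^2 = 100π^2/3 + 9

Expand and integrate term by term over [-π, π]:
  ∫ (10x)^2 dx = 100·(2π^3/3); ∫ 2·10·(3)·x dx = 0 (odd integrand); ∫ 3^2 dx = 9·2π.
So (1/(2π)) ∫_{-π}^{π} (10x + 3)^2 dx = 100π^2/3 + 9 = 100π^2/3 + 9.
Parseval ⇒ Σ |c_n|^2 = 100π^2/3 + 9.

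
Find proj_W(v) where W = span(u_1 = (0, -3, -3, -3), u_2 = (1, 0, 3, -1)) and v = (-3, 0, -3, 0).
proj_W(v) = (-30/29, -9/29, -99/29, 21/29)

Set up U = [u_1 | ... | u_2] ∈ R^(4×2). The projector onto W = col(U) is P = U (U^T U)^(-1) U^T.
Compute U^T U =
  [27, -6]
  [-6, 11],
and U^T v = (9, -12).
Solve U^T U · c = U^T v for the coefficients: c = (3/29, -30/29). The projection is proj_W(v) = U c.
Check: (v - proj_W(v)) · u_1 = 0  (should be 0).
Check: (v - proj_W(v)) · u_2 = 0  (should be 0).
Result: proj_W(v) = (-30/29, -9/29, -99/29, 21/29).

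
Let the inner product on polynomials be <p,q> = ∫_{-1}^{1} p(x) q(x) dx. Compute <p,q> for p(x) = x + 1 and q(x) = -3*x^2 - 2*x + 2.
<p,q> = 2/3

Expand the product: p(x)·q(x) = -3*x^3 - 5*x^2 + 2.
∫_{-1}^{1} of each monomial x^k gives [2/(k+1) if k even, 0 if k odd]. Integrating term-by-term (or equivalently evaluating the antiderivative F(x) = -3*x^4/4 - 5*x^3/3 + 2*x at the endpoints):
  F(1) − F(−1) = -5/12 − (-13/12) = 2/3.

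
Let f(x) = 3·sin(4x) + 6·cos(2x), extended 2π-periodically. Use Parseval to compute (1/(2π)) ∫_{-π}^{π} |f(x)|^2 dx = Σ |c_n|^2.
Σ |c_n|^2 = 45/2

Expand |f|^2 and use orthogonality of {sin(nx), cos(mx)} on [-π, π]:
  ∫_{-π}^{π} sin(nx)^2 dx = π, ∫ cos(mx)^2 dx = π, and cross terms integrate to 0.
So ∫_{-π}^{π} f(x)^2 dx = 3^2 · π + 6^2 · π = (9 + 36)π.
Divide by 2π: (9 + 36)/2 = 45/2.
By Parseval, this equals Σ |c_n|^2.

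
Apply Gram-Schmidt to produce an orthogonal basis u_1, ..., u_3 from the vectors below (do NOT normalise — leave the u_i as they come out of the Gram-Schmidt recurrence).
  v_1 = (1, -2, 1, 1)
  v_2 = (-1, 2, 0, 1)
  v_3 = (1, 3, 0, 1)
Orthogonal basis:
  u_1 = (1, -2, 1, 1)
  u_2 = (-3/7, 6/7, 4/7, 11/7)
  u_3 = (2, 1, 0, 0)

Apply the Gram-Schmidt recurrence
  u_1 = v_1
  u_i = v_i − Σ_{j<i} ((v_i · u_j) / (u_j · u_j)) · u_j.

Step by step this gives:
  u_1 = (1, -2, 1, 1)
  u_2 = (-3/7, 6/7, 4/7, 11/7)
  u_3 = (2, 1, 0, 0)

Orthogonality check:
  u_2 · u_1 = 0 (should be 0)
  u_3 · u_1 = 0 (should be 0)
  u_3 · u_2 = 0 (should be 0)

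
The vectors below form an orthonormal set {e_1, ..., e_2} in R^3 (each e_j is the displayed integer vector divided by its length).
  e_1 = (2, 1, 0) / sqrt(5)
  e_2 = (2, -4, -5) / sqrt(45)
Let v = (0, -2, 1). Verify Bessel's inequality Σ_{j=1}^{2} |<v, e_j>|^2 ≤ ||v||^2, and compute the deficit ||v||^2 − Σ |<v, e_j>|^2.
Σ |<v, e_j>|^2 = 1; ||v||^2 = 5; deficit = 4

Write each e_j = u_j / sqrt(<u_j, u_j>) where u_j is the displayed integer vector. Then <v, e_j> = <v, u_j> / sqrt(<u_j, u_j>), so |<v, e_j>|^2 = <v, u_j>^2 / <u_j, u_j>.
Coefficients: <v, e_1> = -2/sqrt(5), <v, e_2> = 3/sqrt(45).
Square and sum: Σ |<v, e_j>|^2 = 1.
Compute ||v||^2 = v·v = 5.
Deficit = 5 − 1 = 4 ≥ 0, confirming Bessel's inequality. (The deficit equals ||v − Σ <v,e_j> e_j||^2, the squared distance from v to span{e_j}.)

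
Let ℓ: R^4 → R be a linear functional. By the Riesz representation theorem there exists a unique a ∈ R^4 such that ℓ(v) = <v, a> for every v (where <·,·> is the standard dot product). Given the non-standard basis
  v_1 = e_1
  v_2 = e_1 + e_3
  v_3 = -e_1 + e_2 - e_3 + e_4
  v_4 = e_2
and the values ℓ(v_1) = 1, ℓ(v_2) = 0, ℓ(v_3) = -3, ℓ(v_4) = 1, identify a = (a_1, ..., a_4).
a = (1, 1, -1, -4)

Write a = (a_1, ..., a_4) in the standard basis. For each basis vector v_i, ℓ(v_i) = <v_i, a> is a linear equation in the a_j's. Collect the n equations into a matrix system V a = ℓ, where row i of V is v_i (expressed in the standard basis). Since V is invertible (lower-triangular with 1s on the diagonal, up to permutation), solve by back-substitution:
  V =
[[1, 0, 0, 0],
 [1, 0, 1, 0],
 [-1, 1, -1, 1],
 [0, 1, 0, 0]]
  V a = (1, 0, -3, 1)
Solving gives a = (1, 1, -1, -4).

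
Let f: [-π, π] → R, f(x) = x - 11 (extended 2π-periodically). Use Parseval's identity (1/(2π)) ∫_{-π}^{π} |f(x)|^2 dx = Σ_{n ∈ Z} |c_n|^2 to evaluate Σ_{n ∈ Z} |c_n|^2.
Σ |c_n|^2 = π^2/3 + 121

Expand and integrate term by term over [-π, π]:
  ∫ (x)^2 dx = 1·(2π^3/3); ∫ 2·1·(-11)·x dx = 0 (odd integrand); ∫ (-11)^2 dx = 121·2π.
So (1/(2π)) ∫_{-π}^{π} (x - 11)^2 dx = 1π^2/3 + 121 = π^2/3 + 121.
Parseval ⇒ Σ |c_n|^2 = π^2/3 + 121.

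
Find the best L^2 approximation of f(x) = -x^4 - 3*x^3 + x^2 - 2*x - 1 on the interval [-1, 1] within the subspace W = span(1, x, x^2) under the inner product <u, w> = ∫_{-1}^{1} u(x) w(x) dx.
g(x) = x^2/7 - 19*x/5 - 32/35

The best approximation g ∈ W is the orthogonal projection of f onto W. Writing g = a_0 + a_1 x + a_2 x^2, the coefficients solve the normal equations G · a = b where
  G_{ij} = <φ_i, φ_j> and b_i = <f, φ_i>, with φ_0 = 1, φ_1 = x, φ_2 = x^2.
G =
  [2, 0, 2/3]
  [0, 2/3, 0]
  [2/3, 0, 2/5],
b = (-26/15, -38/15, -58/105).
Solving gives a_0 = -32/35, a_1 = -19/5, a_2 = 1/7, so
  g(x) = x^2/7 - 19*x/5 - 32/35.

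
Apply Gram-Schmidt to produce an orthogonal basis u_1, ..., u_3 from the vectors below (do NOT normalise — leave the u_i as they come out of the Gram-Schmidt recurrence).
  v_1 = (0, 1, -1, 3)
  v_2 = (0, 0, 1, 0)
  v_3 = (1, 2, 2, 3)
Orthogonal basis:
  u_1 = (0, 1, -1, 3)
  u_2 = (0, 1/11, 10/11, 3/11)
  u_3 = (1, 9/10, 0, -3/10)

Apply the Gram-Schmidt recurrence
  u_1 = v_1
  u_i = v_i − Σ_{j<i} ((v_i · u_j) / (u_j · u_j)) · u_j.

Step by step this gives:
  u_1 = (0, 1, -1, 3)
  u_2 = (0, 1/11, 10/11, 3/11)
  u_3 = (1, 9/10, 0, -3/10)

Orthogonality check:
  u_2 · u_1 = 0 (should be 0)
  u_3 · u_1 = 0 (should be 0)
  u_3 · u_2 = 0 (should be 0)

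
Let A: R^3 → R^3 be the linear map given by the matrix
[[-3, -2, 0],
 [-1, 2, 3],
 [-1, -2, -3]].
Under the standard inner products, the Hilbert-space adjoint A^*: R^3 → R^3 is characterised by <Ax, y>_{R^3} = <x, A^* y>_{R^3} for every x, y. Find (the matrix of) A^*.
A^* = A^T =
[[-3, -1, -1],
 [-2, 2, -2],
 [0, 3, -3]]

For real matrices with standard dot products, the defining identity <Ax, y> = <x, A^* y> gives (Ax)^T y = x^T (A^*) y, i.e. x^T A^T y = x^T (A^*) y. Since this holds for all x, y, we must have A^* = A^T. Therefore
A^* =
[[-3, -1, -1],
 [-2, 2, -2],
 [0, 3, -3]].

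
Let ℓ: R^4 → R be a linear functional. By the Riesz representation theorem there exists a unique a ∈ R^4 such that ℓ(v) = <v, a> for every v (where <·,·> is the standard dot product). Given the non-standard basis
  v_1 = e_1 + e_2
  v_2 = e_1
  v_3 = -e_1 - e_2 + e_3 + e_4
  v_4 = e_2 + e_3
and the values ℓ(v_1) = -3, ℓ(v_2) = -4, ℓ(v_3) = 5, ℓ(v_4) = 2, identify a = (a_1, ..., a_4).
a = (-4, 1, 1, 1)

Write a = (a_1, ..., a_4) in the standard basis. For each basis vector v_i, ℓ(v_i) = <v_i, a> is a linear equation in the a_j's. Collect the n equations into a matrix system V a = ℓ, where row i of V is v_i (expressed in the standard basis). Since V is invertible (lower-triangular with 1s on the diagonal, up to permutation), solve by back-substitution:
  V =
[[1, 1, 0, 0],
 [1, 0, 0, 0],
 [-1, -1, 1, 1],
 [0, 1, 1, 0]]
  V a = (-3, -4, 5, 2)
Solving gives a = (-4, 1, 1, 1).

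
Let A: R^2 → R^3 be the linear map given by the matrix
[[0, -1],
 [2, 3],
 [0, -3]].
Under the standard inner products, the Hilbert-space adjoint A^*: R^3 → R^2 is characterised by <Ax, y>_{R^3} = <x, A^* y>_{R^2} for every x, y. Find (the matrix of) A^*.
A^* = A^T =
[[0, 2, 0],
 [-1, 3, -3]]

For real matrices with standard dot products, the defining identity <Ax, y> = <x, A^* y> gives (Ax)^T y = x^T (A^*) y, i.e. x^T A^T y = x^T (A^*) y. Since this holds for all x, y, we must have A^* = A^T. Therefore
A^* =
[[0, 2, 0],
 [-1, 3, -3]].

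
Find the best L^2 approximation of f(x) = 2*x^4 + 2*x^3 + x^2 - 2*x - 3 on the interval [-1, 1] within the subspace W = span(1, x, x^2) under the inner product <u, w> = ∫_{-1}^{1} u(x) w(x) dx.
g(x) = 19*x^2/7 - 4*x/5 - 111/35

The best approximation g ∈ W is the orthogonal projection of f onto W. Writing g = a_0 + a_1 x + a_2 x^2, the coefficients solve the normal equations G · a = b where
  G_{ij} = <φ_i, φ_j> and b_i = <f, φ_i>, with φ_0 = 1, φ_1 = x, φ_2 = x^2.
G =
  [2, 0, 2/3]
  [0, 2/3, 0]
  [2/3, 0, 2/5],
b = (-68/15, -8/15, -36/35).
Solving gives a_0 = -111/35, a_1 = -4/5, a_2 = 19/7, so
  g(x) = 19*x^2/7 - 4*x/5 - 111/35.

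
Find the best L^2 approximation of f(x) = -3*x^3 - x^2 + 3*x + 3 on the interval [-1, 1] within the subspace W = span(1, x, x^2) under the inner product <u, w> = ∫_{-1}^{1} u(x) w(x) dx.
g(x) = -x^2 + 6*x/5 + 3

The best approximation g ∈ W is the orthogonal projection of f onto W. Writing g = a_0 + a_1 x + a_2 x^2, the coefficients solve the normal equations G · a = b where
  G_{ij} = <φ_i, φ_j> and b_i = <f, φ_i>, with φ_0 = 1, φ_1 = x, φ_2 = x^2.
G =
  [2, 0, 2/3]
  [0, 2/3, 0]
  [2/3, 0, 2/5],
b = (16/3, 4/5, 8/5).
Solving gives a_0 = 3, a_1 = 6/5, a_2 = -1, so
  g(x) = -x^2 + 6*x/5 + 3.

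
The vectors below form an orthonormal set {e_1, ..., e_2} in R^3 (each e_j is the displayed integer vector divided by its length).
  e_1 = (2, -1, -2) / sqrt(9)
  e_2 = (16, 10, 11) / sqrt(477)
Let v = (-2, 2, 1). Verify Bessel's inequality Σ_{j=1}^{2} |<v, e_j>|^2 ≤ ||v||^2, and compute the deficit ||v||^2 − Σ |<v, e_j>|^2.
Σ |<v, e_j>|^2 = 377/53; ||v||^2 = 9; deficit = 100/53

Write each e_j = u_j / sqrt(<u_j, u_j>) where u_j is the displayed integer vector. Then <v, e_j> = <v, u_j> / sqrt(<u_j, u_j>), so |<v, e_j>|^2 = <v, u_j>^2 / <u_j, u_j>.
Coefficients: <v, e_1> = -8/sqrt(9), <v, e_2> = -1/sqrt(477).
Square and sum: Σ |<v, e_j>|^2 = 377/53.
Compute ||v||^2 = v·v = 9.
Deficit = 9 − 377/53 = 100/53 ≥ 0, confirming Bessel's inequality. (The deficit equals ||v − Σ <v,e_j> e_j||^2, the squared distance from v to span{e_j}.)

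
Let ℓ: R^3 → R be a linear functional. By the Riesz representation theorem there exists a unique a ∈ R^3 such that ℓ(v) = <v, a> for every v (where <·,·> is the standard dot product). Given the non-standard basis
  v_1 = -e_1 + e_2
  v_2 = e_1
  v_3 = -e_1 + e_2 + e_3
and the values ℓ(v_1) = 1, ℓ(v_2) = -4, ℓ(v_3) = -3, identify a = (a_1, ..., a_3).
a = (-4, -3, -4)

Write a = (a_1, ..., a_3) in the standard basis. For each basis vector v_i, ℓ(v_i) = <v_i, a> is a linear equation in the a_j's. Collect the n equations into a matrix system V a = ℓ, where row i of V is v_i (expressed in the standard basis). Since V is invertible (lower-triangular with 1s on the diagonal, up to permutation), solve by back-substitution:
  V =
[[-1, 1, 0],
 [1, 0, 0],
 [-1, 1, 1]]
  V a = (1, -4, -3)
Solving gives a = (-4, -3, -4).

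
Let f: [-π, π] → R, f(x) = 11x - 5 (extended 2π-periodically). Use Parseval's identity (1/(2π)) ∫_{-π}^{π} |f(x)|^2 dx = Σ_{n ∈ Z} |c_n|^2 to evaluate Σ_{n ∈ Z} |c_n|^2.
Σ |c_n|^2 = 121π^2/3 + 25

Expand and integrate term by term over [-π, π]:
  ∫ (11x)^2 dx = 121·(2π^3/3); ∫ 2·11·(-5)·x dx = 0 (odd integrand); ∫ (-5)^2 dx = 25·2π.
So (1/(2π)) ∫_{-π}^{π} (11x - 5)^2 dx = 121π^2/3 + 25 = 121π^2/3 + 25.
Parseval ⇒ Σ |c_n|^2 = 121π^2/3 + 25.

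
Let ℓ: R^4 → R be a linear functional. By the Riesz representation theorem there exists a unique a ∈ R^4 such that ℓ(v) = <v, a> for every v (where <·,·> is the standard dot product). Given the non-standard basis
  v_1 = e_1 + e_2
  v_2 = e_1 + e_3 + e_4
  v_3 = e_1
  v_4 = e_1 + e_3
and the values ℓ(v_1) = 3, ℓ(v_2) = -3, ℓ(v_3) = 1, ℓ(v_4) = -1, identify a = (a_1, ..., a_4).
a = (1, 2, -2, -2)

Write a = (a_1, ..., a_4) in the standard basis. For each basis vector v_i, ℓ(v_i) = <v_i, a> is a linear equation in the a_j's. Collect the n equations into a matrix system V a = ℓ, where row i of V is v_i (expressed in the standard basis). Since V is invertible (lower-triangular with 1s on the diagonal, up to permutation), solve by back-substitution:
  V =
[[1, 1, 0, 0],
 [1, 0, 1, 1],
 [1, 0, 0, 0],
 [1, 0, 1, 0]]
  V a = (3, -3, 1, -1)
Solving gives a = (1, 2, -2, -2).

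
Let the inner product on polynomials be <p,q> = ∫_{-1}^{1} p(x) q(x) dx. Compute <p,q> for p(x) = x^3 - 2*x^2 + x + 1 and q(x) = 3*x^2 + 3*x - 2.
<p,q> = 22/15

Expand the product: p(x)·q(x) = 3*x^5 - 3*x^4 - 5*x^3 + 10*x^2 + x - 2.
∫_{-1}^{1} of each monomial x^k gives [2/(k+1) if k even, 0 if k odd]. Integrating term-by-term (or equivalently evaluating the antiderivative F(x) = x^6/2 - 3*x^5/5 - 5*x^4/4 + 10*x^3/3 + x^2/2 - 2*x at the endpoints):
  F(1) − F(−1) = 29/60 − (-59/60) = 22/15.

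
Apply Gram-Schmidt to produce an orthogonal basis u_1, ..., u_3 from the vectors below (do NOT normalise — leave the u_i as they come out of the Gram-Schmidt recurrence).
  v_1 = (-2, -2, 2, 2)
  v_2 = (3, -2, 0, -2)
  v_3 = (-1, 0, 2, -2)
Orthogonal basis:
  u_1 = (-2, -2, 2, 2)
  u_2 = (9/4, -11/4, 3/4, -5/4)
  u_3 = (-60/59, 34/59, 98/59, -124/59)

Apply the Gram-Schmidt recurrence
  u_1 = v_1
  u_i = v_i − Σ_{j<i} ((v_i · u_j) / (u_j · u_j)) · u_j.

Step by step this gives:
  u_1 = (-2, -2, 2, 2)
  u_2 = (9/4, -11/4, 3/4, -5/4)
  u_3 = (-60/59, 34/59, 98/59, -124/59)

Orthogonality check:
  u_2 · u_1 = 0 (should be 0)
  u_3 · u_1 = 0 (should be 0)
  u_3 · u_2 = 0 (should be 0)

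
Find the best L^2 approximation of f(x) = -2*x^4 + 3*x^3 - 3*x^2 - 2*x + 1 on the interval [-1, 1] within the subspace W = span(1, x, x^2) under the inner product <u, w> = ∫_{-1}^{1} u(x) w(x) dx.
g(x) = -33*x^2/7 - x/5 + 41/35

The best approximation g ∈ W is the orthogonal projection of f onto W. Writing g = a_0 + a_1 x + a_2 x^2, the coefficients solve the normal equations G · a = b where
  G_{ij} = <φ_i, φ_j> and b_i = <f, φ_i>, with φ_0 = 1, φ_1 = x, φ_2 = x^2.
G =
  [2, 0, 2/3]
  [0, 2/3, 0]
  [2/3, 0, 2/5],
b = (-4/5, -2/15, -116/105).
Solving gives a_0 = 41/35, a_1 = -1/5, a_2 = -33/7, so
  g(x) = -33*x^2/7 - x/5 + 41/35.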